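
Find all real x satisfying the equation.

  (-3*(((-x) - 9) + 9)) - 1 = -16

Step 1. [(-3*(((-x) - 9) + 9)) - 1 = -16] add 1: x sits inside (… - 1). So sub: -3*(((-x) - 9) + 9) = -15.
Step 2. [-3*(((-x) - 9) + 9) = -15] -3·(inner) — divide through by -3, so div: ((-x) - 9) + 9 = 5.
Step 3. [((-x) - 9) + 9 = 5] +9 is outermost — subtract 9 both sides. So sub: (-x) - 9 = -4.
Step 4. [(-x) - 9 = -4] add 9: x sits inside (… - 9). So sub: -x = 5.
Step 5. [-x = 5] LHS negated; negate both sides ⇒ neg: x = -5.

Answer: x ∈ {-5}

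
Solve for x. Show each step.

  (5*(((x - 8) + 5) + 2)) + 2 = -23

Step 1. [(5*(((x - 8) + 5) + 2)) + 2 = -23] subtract 2: x sits inside (… + 2) ⇒ sub: 5*(((x - 8) + 5) + 2) = -25.
Step 2. [5*(((x - 8) + 5) + 2) = -25] LHS = 5·(…); ÷5 both sides. So div: ((x - 8) + 5) + 2 = -5.
Step 3. [((x - 8) + 5) + 2 = -5] +2 is outermost — subtract 2 both sides ⇒ sub: (x - 8) + 5 = -7.
Step 4. [(x - 8) + 5 = -7] peel the +5: subtract 5 from each side. So sub: x - 8 = -12.
Step 5. [x - 8 = -12] -8 is outermost — add 8 both sides, so sub: x = -4.

Answer: x ∈ {-4}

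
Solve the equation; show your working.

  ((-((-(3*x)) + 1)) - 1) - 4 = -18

Step 1. [((-((-(3*x)) + 1)) - 1) - 4 = -18] the outer -4 inverts by adding 4 ⇒ sub: (-((-(3*x)) + 1)) - 1 = -14.
Step 2. [(-((-(3*x)) + 1)) - 1 = -14] 1 comes off first (add 1) ⇒ sub: -((-(3*x)) + 1) = -13.
Step 3. [-((-(3*x)) + 1) = -13] leading − — multiply by −1, so neg: (-(3*x)) + 1 = 13.
Step 4. [(-(3*x)) + 1 = 13] +1 is outermost — subtract 1 both sides, so sub: -(3*x) = 12.
Step 5. [-(3*x) = 12] LHS negated; negate both sides. So neg: 3*x = -12.
Step 6. [3*x = -12] LHS = 3·(…); ÷3 both sides. So div: x = -4.

Answer: x ∈ {-4}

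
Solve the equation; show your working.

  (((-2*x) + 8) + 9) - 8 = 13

Step 1. [(((-2*x) + 8) + 9) - 8 = 13] add 8: x sits inside (… - 8). So sub: ((-2*x) + 8) + 9 = 21.
Step 2. [((-2*x) + 8) + 9 = 21] peel the +9: subtract 9 from each side ⇒ sub: (-2*x) + 8 = 12.
Step 3. [(-2*x) + 8 = 12] -2 | LHS and -2 | 12: pull -2 out ⇒ factor: x - 4 = -6.
Step 4. [x - 4 = -6] -4 is outermost — add 4 both sides ⇒ sub: x = -2.

Answer: x ∈ {-2}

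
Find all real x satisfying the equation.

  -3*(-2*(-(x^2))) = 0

Step 1. [-3*(-2*(-(x^2))) = 0] -3 out front; divide by -3, so div: -2*(-(x^2)) = 0.
Step 2. [-2*(-(x^2)) = 0] LHS = -2·(…); ÷-2 both sides ⇒ div: -(x^2) = 0.
Step 3. [-(x^2) = 0] flip signs both sides. So neg: x^2 = 0.
Step 4. [x^2 = 0] LHS squared, RHS 0 ≥ 0: apply √ (±), so sqrt: x = 0.

Answer: x ∈ {0}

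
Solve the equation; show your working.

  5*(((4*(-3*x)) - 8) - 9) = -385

Step 1. [5*(((4*(-3*x)) - 8) - 9) = -385] leading coefficient 5: divide by 5, so div: ((4*(-3*x)) - 8) - 9 = -77.
Step 2. [((4*(-3*x)) - 8) - 9 = -77] -9 is outermost — add 9 both sides. So sub: (4*(-3*x)) - 8 = -68.
Step 3. [(4*(-3*x)) - 8 = -68] common factor 4 (LHS and -68) — divide through, so factor: (-3*x) - 2 = -17.
Step 4. [(-3*x) - 2 = -17] peel the -2: add 2 from each side. So sub: -3*x = -15.
Step 5. [-3*x = -15] -3 out front; divide by -3, so div: x = 5.

Answer: x ∈ {5}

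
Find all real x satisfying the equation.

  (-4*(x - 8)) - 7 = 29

Step 1. [(-4*(x - 8)) - 7 = 29] -7 is outermost — add 7 both sides, so sub: -4*(x - 8) = 36.
Step 2. [-4*(x - 8) = 36] -4·(inner) — divide through by -4. So div: x - 8 = -9.
Step 3. [x - 8 = -9] 8 comes off first (add 8) ⇒ sub: x = -1.

Answer: x ∈ {-1}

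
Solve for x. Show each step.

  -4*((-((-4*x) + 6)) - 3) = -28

Step 1. [-4*((-((-4*x) + 6)) - 3) = -28] -4·(inner) — divide through by -4, so div: (-((-4*x) + 6)) - 3 = 7.
Step 2. [(-((-4*x) + 6)) - 3 = 7] 3 comes off first (add 3), so sub: -((-4*x) + 6) = 10.
Step 3. [-((-4*x) + 6) = 10] LHS negated; negate both sides. So neg: (-4*x) + 6 = -10.
Step 4. [(-4*x) + 6 = -10] peel the +6: subtract 6 from each side ⇒ sub: -4*x = -16.
Step 5. [-4*x = -16] -4·(inner) — divide through by -4 ⇒ div: x = 4.

Answer: x ∈ {4}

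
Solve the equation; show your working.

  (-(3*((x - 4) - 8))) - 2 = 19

Step 1. [(-(3*((x - 4) - 8))) - 2 = 19] -2 is outermost — add 2 both sides ⇒ sub: -(3*((x - 4) - 8)) = 21.
Step 2. [-(3*((x - 4) - 8)) = 21] flip signs both sides, so neg: 3*((x - 4) - 8) = -21.
Step 3. [3*((x - 4) - 8) = -21] leading coefficient 3: divide by 3 ⇒ div: (x - 4) - 8 = -7.
Step 4. [(x - 4) - 8 = -7] 8 comes off first (add 8), so sub: x - 4 = 1.
Step 5. [x - 4 = 1] -4 is outermost — add 4 both sides, so sub: x = 5.

Answer: x ∈ {5}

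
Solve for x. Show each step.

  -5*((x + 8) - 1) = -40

Step 1. [-5*((x + 8) - 1) = -40] leading coefficient -5: divide by -5. So div: (x + 8) - 1 = 8.
Step 2. [(x + 8) - 1 = 8] add 1: x sits inside (… - 1). So sub: x + 8 = 9.
Step 3. [x + 8 = 9] peel the +8: subtract 8 from each side. So sub: x = 1.

Answer: x ∈ {1}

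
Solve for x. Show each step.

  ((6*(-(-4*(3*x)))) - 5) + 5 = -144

Step 1. [((6*(-(-4*(3*x)))) - 5) + 5 = -144] peel the +5: subtract 5 from each side ⇒ sub: (6*(-(-4*(3*x)))) - 5 = -149.
Step 2. [(6*(-(-4*(3*x)))) - 5 = -149] 5 comes off first (add 5) ⇒ sub: 6*(-(-4*(3*x))) = -144.
Step 3. [6*(-(-4*(3*x))) = -144] divide by the outer 6 ⇒ div: -(-4*(3*x)) = -24.
Step 4. [-(-4*(3*x)) = -24] flip signs both sides. So neg: -4*(3*x) = 24.
Step 5. [-4*(3*x) = 24] leading coefficient -4: divide by -4, so div: 3*x = -6.
Step 6. [3*x = -6] leading coefficient 3: divide by 3 ⇒ div: x = -2.

Answer: x ∈ {-2}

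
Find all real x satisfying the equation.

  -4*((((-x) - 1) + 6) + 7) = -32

Step 1. [-4*((((-x) - 1) + 6) + 7) = -32] divide by the outer -4, so div: (((-x) - 1) + 6) + 7 = 8.
Step 2. [(((-x) - 1) + 6) + 7 = 8] the outer +7 inverts by subtracting 7. So sub: ((-x) - 1) + 6 = 1.
Step 3. [((-x) - 1) + 6 = 1] the outer +6 inverts by subtracting 6. So sub: (-x) - 1 = -5.
Step 4. [(-x) - 1 = -5] -1 is outermost — add 1 both sides ⇒ sub: -x = -4.
Step 5. [-x = -4] flip signs both sides, so neg: x = 4.

Answer: x ∈ {4}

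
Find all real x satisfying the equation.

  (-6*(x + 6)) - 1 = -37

Step 1. [(-6*(x + 6)) - 1 = -37] 1 comes off first (add 1) ⇒ sub: -6*(x + 6) = -36.
Step 2. [-6*(x + 6) = -36] -6 out front; divide by -6, so div: x + 6 = 6.
Step 3. [x + 6 = 6] subtract 6: x sits inside (… + 6). So sub: x = 0.

Answer: x ∈ {0}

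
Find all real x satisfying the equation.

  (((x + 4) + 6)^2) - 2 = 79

Step 1. [(((x + 4) + 6)^2) - 2 = 79] -2 is outermost — add 2 both sides ⇒ sub: ((x + 4) + 6)^2 = 81.
Step 2. [((x + 4) + 6)^2 = 81] 81 ≥ 0, LHS is (·)² — take ±√. So sqrt: (x + 4) + 6 = 9 or -9.
Step 3. [(x + 4) + 6 = 9 or -9] the outer +6 inverts by subtracting 6. So sub: x + 4 = 3 or -15.
Step 4. [x + 4 = 3 or -15] +4 is outermost — subtract 4 both sides. So sub: x = -1 or -19.

Answer: x ∈ {-19, -1}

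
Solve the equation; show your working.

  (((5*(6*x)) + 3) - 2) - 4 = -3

Step 1. [(((5*(6*x)) + 3) - 2) - 4 = -3] the outer -4 inverts by adding 4 ⇒ sub: ((5*(6*x)) + 3) - 2 = 1.
Step 2. [((5*(6*x)) + 3) - 2 = 1] 2 comes off first (add 2). So sub: (5*(6*x)) + 3 = 3.
Step 3. [(5*(6*x)) + 3 = 3] 3 comes off first (subtract 3). So sub: 5*(6*x) = 0.
Step 4. [5*(6*x) = 0] divide by the outer 5, so div: 6*x = 0.
Step 5. [6*x = 0] divide by the outer 6 ⇒ div: x = 0.

Answer: x ∈ {0}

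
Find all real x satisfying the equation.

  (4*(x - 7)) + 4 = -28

Step 1. [(4*(x - 7)) + 4 = -28] peel the +4: subtract 4 from each side. So sub: 4*(x - 7) = -32.
Step 2. [4*(x - 7) = -32] 4·(inner) — divide through by 4. So div: x - 7 = -8.
Step 3. [x - 7 = -8] the outer -7 inverts by adding 7, so sub: x = -1.

Answer: x ∈ {-1}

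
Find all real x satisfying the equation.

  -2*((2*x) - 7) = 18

Step 1. [-2*((2*x) - 7) = 18] LHS = -2·(…); ÷-2 both sides ⇒ div: (2*x) - 7 = -9.
Step 2. [(2*x) - 7 = -9] the outer -7 inverts by adding 7 ⇒ sub: 2*x = -2.
Step 3. [2*x = -2] LHS = 2·(…); ÷2 both sides ⇒ div: x = -1.

Answer: x ∈ {-1}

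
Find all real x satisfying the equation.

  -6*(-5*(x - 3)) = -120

Step 1. [-6*(-5*(x - 3)) = -120] leading coefficient -6: divide by -6, so div: -5*(x - 3) = 20.
Step 2. [-5*(x - 3) = 20] leading coefficient -5: divide by -5. So div: x - 3 = -4.
Step 3. [x - 3 = -4] peel the -3: add 3 from each side ⇒ sub: x = -1.

Answer: x ∈ {-1}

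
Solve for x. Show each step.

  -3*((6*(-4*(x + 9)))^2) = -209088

Step 1. [-3*((6*(-4*(x + 9)))^2) = -209088] LHS = -3·(…); ÷-3 both sides, so div: (6*(-4*(x + 9)))^2 = 69696.
Step 2. [(6*(-4*(x + 9)))^2 = 69696] 69696 ≥ 0, LHS is (·)² — take ±√. So sqrt: 6*(-4*(x + 9)) = 264 or -264.
Step 3. [6*(-4*(x + 9)) = 264 or -264] divide by the outer 6 ⇒ div: -4*(x + 9) = 44 or -44.
Step 4. [-4*(x + 9) = 44 or -44] -4·(inner) — divide through by -4 ⇒ div: x + 9 = -11 or 11.
Step 5. [x + 9 = -11 or 11] 9 comes off first (subtract 9) ⇒ sub: x = -20 or 2.

Answer: x ∈ {-20, 2}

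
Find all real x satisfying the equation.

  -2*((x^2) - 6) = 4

Step 1. [-2*((x^2) - 6) = 4] -2·(inner) — divide through by -2. So div: (x^2) - 6 = -2.
Step 2. [(x^2) - 6 = -2] add 6: x sits inside (… - 6), so sub: x^2 = 4.
Step 3. [x^2 = 4] √ both sides: 4 ≥ 0 gives two branches. So sqrt: x = 2 or -2.

Answer: x ∈ {-2, 2}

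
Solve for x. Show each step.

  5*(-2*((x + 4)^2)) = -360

Step 1. [5*(-2*((x + 4)^2)) = -360] 5 out front; divide by 5 ⇒ div: -2*((x + 4)^2) = -72.
Step 2. [-2*((x + 4)^2) = -72] LHS = -2·(…); ÷-2 both sides. So div: (x + 4)^2 = 36.
Step 3. [(x + 4)^2 = 36] LHS squared, RHS 36 ≥ 0: apply √ (±). So sqrt: x + 4 = 6 or -6.
Step 4. [x + 4 = 6 or -6] subtract 4: x sits inside (… + 4) ⇒ sub: x = 2 or -10.

Answer: x ∈ {-10, 2}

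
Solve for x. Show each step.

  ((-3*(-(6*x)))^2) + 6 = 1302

Step 1. [((-3*(-(6*x)))^2) + 6 = 1302] the outer +6 inverts by subtracting 6. So sub: (-3*(-(6*x)))^2 = 1296.
Step 2. [(-3*(-(6*x)))^2 = 1296] LHS squared, RHS 1296 ≥ 0: apply √ (±). So sqrt: -3*(-(6*x)) = 36 or -36.
Step 3. [-3*(-(6*x)) = 36 or -36] leading coefficient -3: divide by -3, so div: -(6*x) = -12 or 12.
Step 4. [-(6*x) = -12 or 12] flip signs both sides. So neg: 6*x = 12 or -12.
Step 5. [6*x = 12 or -12] 6 out front; divide by 6 ⇒ div: x = 2 or -2.

Answer: x ∈ {-2, 2}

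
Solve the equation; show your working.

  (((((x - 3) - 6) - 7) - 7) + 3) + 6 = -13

Step 1. [(((((x - 3) - 6) - 7) - 7) + 3) + 6 = -13] +6 is outermost — subtract 6 both sides, so sub: ((((x - 3) - 6) - 7) - 7) + 3 = -19.
Step 2. [((((x - 3) - 6) - 7) - 7) + 3 = -19] subtract 3: x sits inside (… + 3) ⇒ sub: (((x - 3) - 6) - 7) - 7 = -22.
Step 3. [(((x - 3) - 6) - 7) - 7 = -22] add 7: x sits inside (… - 7). So sub: ((x - 3) - 6) - 7 = -15.
Step 4. [((x - 3) - 6) - 7 = -15] the outer -7 inverts by adding 7 ⇒ sub: (x - 3) - 6 = -8.
Step 5. [(x - 3) - 6 = -8] -6 is outermost — add 6 both sides. So sub: x - 3 = -2.
Step 6. [x - 3 = -2] the outer -3 inverts by adding 3 ⇒ sub: x = 1.

Answer: x ∈ {1}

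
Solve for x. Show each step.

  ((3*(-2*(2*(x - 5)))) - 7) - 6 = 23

Step 1. [((3*(-2*(2*(x - 5)))) - 7) - 6 = 23] the outer -6 inverts by adding 6 ⇒ sub: (3*(-2*(2*(x - 5)))) - 7 = 29.
Step 2. [(3*(-2*(2*(x - 5)))) - 7 = 29] 7 comes off first (add 7), so sub: 3*(-2*(2*(x - 5))) = 36.
Step 3. [3*(-2*(2*(x - 5))) = 36] 3 out front; divide by 3. So div: -2*(2*(x - 5)) = 12.
Step 4. [-2*(2*(x - 5)) = 12] -2 out front; divide by -2, so div: 2*(x - 5) = -6.
Step 5. [2*(x - 5) = -6] 2·(inner) — divide through by 2, so div: x - 5 = -3.
Step 6. [x - 5 = -3] 5 comes off first (add 5), so sub: x = 2.

Answer: x ∈ {2}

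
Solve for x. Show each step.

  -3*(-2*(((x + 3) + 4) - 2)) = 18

Step 1. [-3*(-2*(((x + 3) + 4) - 2)) = 18] LHS = -3·(…); ÷-3 both sides ⇒ div: -2*(((x + 3) + 4) - 2) = -6.
Step 2. [-2*(((x + 3) + 4) - 2) = -6] LHS = -2·(…); ÷-2 both sides ⇒ div: ((x + 3) + 4) - 2 = 3.
Step 3. [((x + 3) + 4) - 2 = 3] -2 is outermost — add 2 both sides. So sub: (x + 3) + 4 = 5.
Step 4. [(x + 3) + 4 = 5] peel the +4: subtract 4 from each side ⇒ sub: x + 3 = 1.
Step 5. [x + 3 = 1] subtract 3: x sits inside (… + 3), so sub: x = -2.

Answer: x ∈ {-2}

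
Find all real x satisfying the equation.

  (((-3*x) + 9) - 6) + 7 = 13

Step 1. [(((-3*x) + 9) - 6) + 7 = 13] subtract 7: x sits inside (… + 7), so sub: ((-3*x) + 9) - 6 = 6.
Step 2. [((-3*x) + 9) - 6 = 6] -6 is outermost — add 6 both sides. So sub: (-3*x) + 9 = 12.
Step 3. [(-3*x) + 9 = 12] common factor -3 (LHS and 12) — divide through ⇒ factor: x - 3 = -4.
Step 4. [x - 3 = -4] peel the -3: add 3 from each side ⇒ sub: x = -1.

Answer: x ∈ {-1}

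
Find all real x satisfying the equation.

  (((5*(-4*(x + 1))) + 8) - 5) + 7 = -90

Step 1. [(((5*(-4*(x + 1))) + 8) - 5) + 7 = -90] +7 is outermost — subtract 7 both sides. So sub: ((5*(-4*(x + 1))) + 8) - 5 = -97.
Step 2. [((5*(-4*(x + 1))) + 8) - 5 = -97] 5 comes off first (add 5) ⇒ sub: (5*(-4*(x + 1))) + 8 = -92.
Step 3. [(5*(-4*(x + 1))) + 8 = -92] +8 is outermost — subtract 8 both sides ⇒ sub: 5*(-4*(x + 1)) = -100.
Step 4. [5*(-4*(x + 1)) = -100] LHS = 5·(…); ÷5 both sides, so div: -4*(x + 1) = -20.
Step 5. [-4*(x + 1) = -20] -4·(inner) — divide through by -4, so div: x + 1 = 5.
Step 6. [x + 1 = 5] +1 is outermost — subtract 1 both sides. So sub: x = 4.

Answer: x ∈ {4}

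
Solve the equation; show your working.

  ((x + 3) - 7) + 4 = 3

Step 1. [((x + 3) - 7) + 4 = 3] peel the +4: subtract 4 from each side. So sub: (x + 3) - 7 = -1.
Step 2. [(x + 3) - 7 = -1] -7 is outermost — add 7 both sides ⇒ sub: x + 3 = 6.
Step 3. [x + 3 = 6] +3 is outermost — subtract 3 both sides ⇒ sub: x = 3.

Answer: x ∈ {3}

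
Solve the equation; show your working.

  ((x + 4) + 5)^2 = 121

Step 1. [((x + 4) + 5)^2 = 121] √ both sides: 121 ≥ 0 gives two branches ⇒ sqrt: (x + 4) + 5 = 11 or -11.
Step 2. [(x + 4) + 5 = 11 or -11] the outer +5 inverts by subtracting 5 ⇒ sub: x + 4 = 6 or -16.
Step 3. [x + 4 = 6 or -16] 4 comes off first (subtract 4) ⇒ sub: x = 2 or -20.

Answer: x ∈ {-20, 2}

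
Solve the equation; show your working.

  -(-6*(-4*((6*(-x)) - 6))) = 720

Step 1. [-(-6*(-4*((6*(-x)) - 6))) = 720] leading − — multiply by −1 ⇒ neg: -6*(-4*((6*(-x)) - 6)) = -720.
Step 2. [-6*(-4*((6*(-x)) - 6)) = -720] -6 out front; divide by -6 ⇒ div: -4*((6*(-x)) - 6) = 120.
Step 3. [-4*((6*(-x)) - 6) = 120] -4·(inner) — divide through by -4. So div: (6*(-x)) - 6 = -30.
Step 4. [(6*(-x)) - 6 = -30] common factor 6 (LHS and -30) — divide through, so factor: (-x) - 1 = -5.
Step 5. [(-x) - 1 = -5] -1 is outermost — add 1 both sides, so sub: -x = -4.
Step 6. [-x = -4] flip signs both sides ⇒ neg: x = 4.

Answer: x ∈ {4}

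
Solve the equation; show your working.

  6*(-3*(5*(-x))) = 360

Step 1. [6*(-3*(5*(-x))) = 360] divide by the outer 6, so div: -3*(5*(-x)) = 60.
Step 2. [-3*(5*(-x)) = 60] LHS = -3·(…); ÷-3 both sides ⇒ div: 5*(-x) = -20.
Step 3. [5*(-x) = -20] divide by the outer 5. So div: -x = -4.
Step 4. [-x = -4] flip signs both sides, so neg: x = 4.

Answer: x ∈ {4}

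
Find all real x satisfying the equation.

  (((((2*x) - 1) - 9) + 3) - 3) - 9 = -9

Step 1. [(((((2*x) - 1) - 9) + 3) - 3) - 9 = -9] -9 is outermost — add 9 both sides ⇒ sub: ((((2*x) - 1) - 9) + 3) - 3 = 0.
Step 2. [((((2*x) - 1) - 9) + 3) - 3 = 0] 3 comes off first (add 3), so sub: (((2*x) - 1) - 9) + 3 = 3.
Step 3. [(((2*x) - 1) - 9) + 3 = 3] subtract 3: x sits inside (… + 3) ⇒ sub: ((2*x) - 1) - 9 = 0.
Step 4. [((2*x) - 1) - 9 = 0] -9 is outermost — add 9 both sides, so sub: (2*x) - 1 = 9.
Step 5. [(2*x) - 1 = 9] the outer -1 inverts by adding 1, so sub: 2*x = 10.
Step 6. [2*x = 10] LHS = 2·(…); ÷2 both sides. So div: x = 5.

Answer: x ∈ {5}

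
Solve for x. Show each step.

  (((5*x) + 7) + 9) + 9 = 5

Step 1. [(((5*x) + 7) + 9) + 9 = 5] +9 is outermost — subtract 9 both sides, so sub: ((5*x) + 7) + 9 = -4.
Step 2. [((5*x) + 7) + 9 = -4] subtract 9: x sits inside (… + 9) ⇒ sub: (5*x) + 7 = -13.
Step 3. [(5*x) + 7 = -13] the outer +7 inverts by subtracting 7 ⇒ sub: 5*x = -20.
Step 4. [5*x = -20] divide by the outer 5, so div: x = -4.

Answer: x ∈ {-4}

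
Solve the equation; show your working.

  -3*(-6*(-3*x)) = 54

Step 1. [-3*(-6*(-3*x)) = 54] -3·(inner) — divide through by -3. So div: -6*(-3*x) = -18.
Step 2. [-6*(-3*x) = -18] divide by the outer -6 ⇒ div: -3*x = 3.
Step 3. [-3*x = 3] -3 out front; divide by -3 ⇒ div: x = -1.

Answer: x ∈ {-1}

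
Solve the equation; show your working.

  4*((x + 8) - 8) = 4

Step 1. [4*((x + 8) - 8) = 4] LHS = 4·(…); ÷4 both sides, so div: (x + 8) - 8 = 1.
Step 2. [(x + 8) - 8 = 1] -8 is outermost — add 8 both sides, so sub: x + 8 = 9.
Step 3. [x + 8 = 9] peel the +8: subtract 8 from each side ⇒ sub: x = 1.

Answer: x ∈ {1}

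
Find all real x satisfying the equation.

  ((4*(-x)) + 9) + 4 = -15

Step 1. [((4*(-x)) + 9) + 4 = -15] the outer +4 inverts by subtracting 4. So sub: (4*(-x)) + 9 = -19.
Step 2. [(4*(-x)) + 9 = -19] peel the +9: subtract 9 from each side. So sub: 4*(-x) = -28.
Step 3. [4*(-x) = -28] 4 out front; divide by 4 ⇒ div: -x = -7.
Step 4. [-x = -7] flip signs both sides. So neg: x = 7.

Answer: x ∈ {7}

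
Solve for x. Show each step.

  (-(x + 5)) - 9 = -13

Step 1. [(-(x + 5)) - 9 = -13] the outer -9 inverts by adding 9, so sub: -(x + 5) = -4.
Step 2. [-(x + 5) = -4] leading − — multiply by −1, so neg: x + 5 = 4.
Step 3. [x + 5 = 4] the outer +5 inverts by subtracting 5 ⇒ sub: x = -1.

Answer: x ∈ {-1}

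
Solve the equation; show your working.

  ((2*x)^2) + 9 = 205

Step 1. [((2*x)^2) + 9 = 205] peel the +9: subtract 9 from each side. So sub: (2*x)^2 = 196.
Step 2. [(2*x)^2 = 196] √ both sides: 196 ≥ 0 gives two branches. So sqrt: 2*x = 14 or -14.
Step 3. [2*x = 14 or -14] LHS = 2·(…); ÷2 both sides. So div: x = 7 or -7.

Answer: x ∈ {-7, 7}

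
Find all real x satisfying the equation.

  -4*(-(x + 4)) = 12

Step 1. [-4*(-(x + 4)) = 12] divide by the outer -4, so div: -(x + 4) = -3.
Step 2. [-(x + 4) = -3] LHS negated; negate both sides ⇒ neg: x + 4 = 3.
Step 3. [x + 4 = 3] 4 comes off first (subtract 4) ⇒ sub: x = -1.

Answer: x ∈ {-1}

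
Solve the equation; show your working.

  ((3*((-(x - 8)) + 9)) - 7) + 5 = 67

Step 1. [((3*((-(x - 8)) + 9)) - 7) + 5 = 67] 5 comes off first (subtract 5), so sub: (3*((-(x - 8)) + 9)) - 7 = 62.
Step 2. [(3*((-(x - 8)) + 9)) - 7 = 62] 7 comes off first (add 7), so sub: 3*((-(x - 8)) + 9) = 69.
Step 3. [3*((-(x - 8)) + 9) = 69] leading coefficient 3: divide by 3. So div: (-(x - 8)) + 9 = 23.
Step 4. [(-(x - 8)) + 9 = 23] peel the +9: subtract 9 from each side. So sub: -(x - 8) = 14.
Step 5. [-(x - 8) = 14] flip signs both sides ⇒ neg: x - 8 = -14.
Step 6. [x - 8 = -14] peel the -8: add 8 from each side, so sub: x = -6.

Answer: x ∈ {-6}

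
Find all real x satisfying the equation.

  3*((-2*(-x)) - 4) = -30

Step 1. [3*((-2*(-x)) - 4) = -30] leading coefficient 3: divide by 3 ⇒ div: (-2*(-x)) - 4 = -10.
Step 2. [(-2*(-x)) - 4 = -10] -2 divides every term; factor it out, so factor: (-x) + 2 = 5.
Step 3. [(-x) + 2 = 5] 2 comes off first (subtract 2). So sub: -x = 3.
Step 4. [-x = 3] flip signs both sides ⇒ neg: x = -3.

Answer: x ∈ {-3}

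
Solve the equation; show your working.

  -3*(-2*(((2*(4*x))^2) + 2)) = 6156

Step 1. [-3*(-2*(((2*(4*x))^2) + 2)) = 6156] divide by the outer -3, so div: -2*(((2*(4*x))^2) + 2) = -2052.
Step 2. [-2*(((2*(4*x))^2) + 2) = -2052] divide by the outer -2 ⇒ div: ((2*(4*x))^2) + 2 = 1026.
Step 3. [((2*(4*x))^2) + 2 = 1026] 2 comes off first (subtract 2) ⇒ sub: (2*(4*x))^2 = 1024.
Step 4. [(2*(4*x))^2 = 1024] 1024 ≥ 0, LHS is (·)² — take ±√ ⇒ sqrt: 2*(4*x) = 32 or -32.
Step 5. [2*(4*x) = 32 or -32] 2 out front; divide by 2 ⇒ div: 4*x = 16 or -16.
Step 6. [4*x = 16 or -16] 4 out front; divide by 4, so div: x = 4 or -4.

Answer: x ∈ {-4, 4}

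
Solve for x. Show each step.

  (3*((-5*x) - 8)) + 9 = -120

Step 1. [(3*((-5*x) - 8)) + 9 = -120] subtract 9: x sits inside (… + 9), so sub: 3*((-5*x) - 8) = -129.
Step 2. [3*((-5*x) - 8) = -129] leading coefficient 3: divide by 3. So div: (-5*x) - 8 = -43.
Step 3. [(-5*x) - 8 = -43] add 8: x sits inside (… - 8). So sub: -5*x = -35.
Step 4. [-5*x = -35] LHS = -5·(…); ÷-5 both sides. So div: x = 7.

Answer: x ∈ {7}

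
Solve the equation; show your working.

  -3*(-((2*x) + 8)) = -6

Step 1. [-3*(-((2*x) + 8)) = -6] leading coefficient -3: divide by -3 ⇒ div: -((2*x) + 8) = 2.
Step 2. [-((2*x) + 8) = 2] flip signs both sides, so neg: (2*x) + 8 = -2.
Step 3. [(2*x) + 8 = -2] subtract 8: x sits inside (… + 8), so sub: 2*x = -10.
Step 4. [2*x = -10] 2·(inner) — divide through by 2, so div: x = -5.

Answer: x ∈ {-5}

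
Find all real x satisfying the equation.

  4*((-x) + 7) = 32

Step 1. [4*((-x) + 7) = 32] 4·(inner) — divide through by 4 ⇒ div: (-x) + 7 = 8.
Step 2. [(-x) + 7 = 8] +7 is outermost — subtract 7 both sides, so sub: -x = 1.
Step 3. [-x = 1] flip signs both sides. So neg: x = -1.

Answer: x ∈ {-1}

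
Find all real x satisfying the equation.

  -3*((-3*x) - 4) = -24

Step 1. [-3*((-3*x) - 4) = -24] -3·(inner) — divide through by -3, so div: (-3*x) - 4 = 8.
Step 2. [(-3*x) - 4 = 8] -4 is outermost — add 4 both sides, so sub: -3*x = 12.
Step 3. [-3*x = 12] divide by the outer -3. So div: x = -4.

Answer: x ∈ {-4}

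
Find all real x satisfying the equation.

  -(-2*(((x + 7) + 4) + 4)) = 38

Step 1. [-(-2*(((x + 7) + 4) + 4)) = 38] LHS negated; negate both sides, so neg: -2*(((x + 7) + 4) + 4) = -38.
Step 2. [-2*(((x + 7) + 4) + 4) = -38] divide by the outer -2, so div: ((x + 7) + 4) + 4 = 19.
Step 3. [((x + 7) + 4) + 4 = 19] +4 is outermost — subtract 4 both sides, so sub: (x + 7) + 4 = 15.
Step 4. [(x + 7) + 4 = 15] 4 comes off first (subtract 4), so sub: x + 7 = 11.
Step 5. [x + 7 = 11] the outer +7 inverts by subtracting 7 ⇒ sub: x = 4.

Answer: x ∈ {4}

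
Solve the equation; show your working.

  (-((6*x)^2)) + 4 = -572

Step 1. [(-((6*x)^2)) + 4 = -572] 4 comes off first (subtract 4), so sub: -((6*x)^2) = -576.
Step 2. [-((6*x)^2) = -576] leading − — multiply by −1, so neg: (6*x)^2 = 576.
Step 3. [(6*x)^2 = 576] √ both sides: 576 ≥ 0 gives two branches. So sqrt: 6*x = 24 or -24.
Step 4. [6*x = 24 or -24] leading coefficient 6: divide by 6 ⇒ div: x = 4 or -4.

Answer: x ∈ {-4, 4}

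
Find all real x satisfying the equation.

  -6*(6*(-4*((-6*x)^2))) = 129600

Step 1. [-6*(6*(-4*((-6*x)^2))) = 129600] leading coefficient -6: divide by -6, so div: 6*(-4*((-6*x)^2)) = -21600.
Step 2. [6*(-4*((-6*x)^2)) = -21600] LHS = 6·(…); ÷6 both sides ⇒ div: -4*((-6*x)^2) = -3600.
Step 3. [-4*((-6*x)^2) = -3600] leading coefficient -4: divide by -4 ⇒ div: (-6*x)^2 = 900.
Step 4. [(-6*x)^2 = 900] LHS squared, RHS 900 ≥ 0: apply √ (±) ⇒ sqrt: -6*x = 30 or -30.
Step 5. [-6*x = 30 or -30] divide by the outer -6. So div: x = -5 or 5.

Answer: x ∈ {-5, 5}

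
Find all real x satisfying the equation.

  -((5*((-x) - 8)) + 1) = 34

Step 1. [-((5*((-x) - 8)) + 1) = 34] leading − — multiply by −1. So neg: (5*((-x) - 8)) + 1 = -34.
Step 2. [(5*((-x) - 8)) + 1 = -34] 1 comes off first (subtract 1). So sub: 5*((-x) - 8) = -35.
Step 3. [5*((-x) - 8) = -35] 5 out front; divide by 5 ⇒ div: (-x) - 8 = -7.
Step 4. [(-x) - 8 = -7] the outer -8 inverts by adding 8. So sub: -x = 1.
Step 5. [-x = 1] flip signs both sides. So neg: x = -1.

Answer: x ∈ {-1}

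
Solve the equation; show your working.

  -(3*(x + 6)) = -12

Step 1. [-(3*(x + 6)) = -12] LHS negated; negate both sides, so neg: 3*(x + 6) = 12.
Step 2. [3*(x + 6) = 12] LHS = 3·(…); ÷3 both sides, so div: x + 6 = 4.
Step 3. [x + 6 = 4] subtract 6: x sits inside (… + 6). So sub: x = -2.

Answer: x ∈ {-2}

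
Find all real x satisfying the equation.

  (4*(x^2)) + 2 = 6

Step 1. [(4*(x^2)) + 2 = 6] the outer +2 inverts by subtracting 2, so sub: 4*(x^2) = 4.
Step 2. [4*(x^2) = 4] 4 out front; divide by 4 ⇒ div: x^2 = 1.
Step 3. [x^2 = 1] √ both sides: 1 ≥ 0 gives two branches. So sqrt: x = 1 or -1.

Answer: x ∈ {-1, 1}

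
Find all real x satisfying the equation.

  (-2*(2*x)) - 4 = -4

Step 1. [(-2*(2*x)) - 4 = -4] -2 divides every term; factor it out. So factor: (2*x) + 2 = 2.
Step 2. [(2*x) + 2 = 2] common factor 2 (LHS and 2) — divide through. So factor: x + 1 = 1.
Step 3. [x + 1 = 1] 1 comes off first (subtract 1) ⇒ sub: x = 0.

Answer: x ∈ {0}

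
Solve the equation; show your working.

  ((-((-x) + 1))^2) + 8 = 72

Step 1. [((-((-x) + 1))^2) + 8 = 72] 8 comes off first (subtract 8). So sub: (-((-x) + 1))^2 = 64.
Step 2. [(-((-x) + 1))^2 = 64] 64 ≥ 0, LHS is (·)² — take ±√ ⇒ sqrt: -((-x) + 1) = 8 or -8.
Step 3. [-((-x) + 1) = 8 or -8] LHS negated; negate both sides ⇒ neg: (-x) + 1 = -8 or 8.
Step 4. [(-x) + 1 = -8 or 8] 1 comes off first (subtract 1). So sub: -x = -9 or 7.
Step 5. [-x = -9 or 7] LHS negated; negate both sides. So neg: x = 9 or -7.

Answer: x ∈ {-7, 9}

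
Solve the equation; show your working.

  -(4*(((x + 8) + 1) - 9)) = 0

Step 1. [-(4*(((x + 8) + 1) - 9)) = 0] leading − — multiply by −1, so neg: 4*(((x + 8) + 1) - 9) = 0.
Step 2. [4*(((x + 8) + 1) - 9) = 0] leading coefficient 4: divide by 4, so div: ((x + 8) + 1) - 9 = 0.
Step 3. [((x + 8) + 1) - 9 = 0] add 9: x sits inside (… - 9) ⇒ sub: (x + 8) + 1 = 9.
Step 4. [(x + 8) + 1 = 9] peel the +1: subtract 1 from each side ⇒ sub: x + 8 = 8.
Step 5. [x + 8 = 8] the outer +8 inverts by subtracting 8. So sub: x = 0.

Answer: x ∈ {0}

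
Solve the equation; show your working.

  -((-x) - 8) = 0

Step 1. [-((-x) - 8) = 0] flip signs both sides ⇒ neg: (-x) - 8 = 0.
Step 2. [(-x) - 8 = 0] peel the -8: add 8 from each side ⇒ sub: -x = 8.
Step 3. [-x = 8] leading − — multiply by −1 ⇒ neg: x = -8.

Answer: x ∈ {-8}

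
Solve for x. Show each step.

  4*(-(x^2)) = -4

Step 1. [4*(-(x^2)) = -4] 4 out front; divide by 4 ⇒ div: -(x^2) = -1.
Step 2. [-(x^2) = -1] leading − — multiply by −1 ⇒ neg: x^2 = 1.
Step 3. [x^2 = 1] √ both sides: 1 ≥ 0 gives two branches. So sqrt: x = 1 or -1.

Answer: x ∈ {-1, 1}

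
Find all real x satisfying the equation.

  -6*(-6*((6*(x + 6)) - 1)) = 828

Step 1. [-6*(-6*((6*(x + 6)) - 1)) = 828] -6·(inner) — divide through by -6 ⇒ div: -6*((6*(x + 6)) - 1) = -138.
Step 2. [-6*((6*(x + 6)) - 1) = -138] leading coefficient -6: divide by -6 ⇒ div: (6*(x + 6)) - 1 = 23.
Step 3. [(6*(x + 6)) - 1 = 23] add 1: x sits inside (… - 1). So sub: 6*(x + 6) = 24.
Step 4. [6*(x + 6) = 24] LHS = 6·(…); ÷6 both sides. So div: x + 6 = 4.
Step 5. [x + 6 = 4] subtract 6: x sits inside (… + 6) ⇒ sub: x = -2.

Answer: x ∈ {-2}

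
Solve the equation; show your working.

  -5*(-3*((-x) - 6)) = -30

Step 1. [-5*(-3*((-x) - 6)) = -30] divide by the outer -5, so div: -3*((-x) - 6) = 6.
Step 2. [-3*((-x) - 6) = 6] LHS = -3·(…); ÷-3 both sides, so div: (-x) - 6 = -2.
Step 3. [(-x) - 6 = -2] the outer -6 inverts by adding 6. So sub: -x = 4.
Step 4. [-x = 4] leading − — multiply by −1 ⇒ neg: x = -4.

Answer: x ∈ {-4}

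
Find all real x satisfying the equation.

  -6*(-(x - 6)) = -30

Step 1. [-6*(-(x - 6)) = -30] leading coefficient -6: divide by -6. So div: -(x - 6) = 5.
Step 2. [-(x - 6) = 5] LHS negated; negate both sides ⇒ neg: x - 6 = -5.
Step 3. [x - 6 = -5] peel the -6: add 6 from each side ⇒ sub: x = 1.

Answer: x ∈ {1}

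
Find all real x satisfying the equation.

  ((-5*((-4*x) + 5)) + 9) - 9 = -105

Step 1. [((-5*((-4*x) + 5)) + 9) - 9 = -105] peel the -9: add 9 from each side, so sub: (-5*((-4*x) + 5)) + 9 = -96.
Step 2. [(-5*((-4*x) + 5)) + 9 = -96] subtract 9: x sits inside (… + 9), so sub: -5*((-4*x) + 5) = -105.
Step 3. [-5*((-4*x) + 5) = -105] LHS = -5·(…); ÷-5 both sides, so div: (-4*x) + 5 = 21.
Step 4. [(-4*x) + 5 = 21] 5 comes off first (subtract 5). So sub: -4*x = 16.
Step 5. [-4*x = 16] leading coefficient -4: divide by -4. So div: x = -4.

Answer: x ∈ {-4}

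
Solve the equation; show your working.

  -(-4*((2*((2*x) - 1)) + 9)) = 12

Step 1. [-(-4*((2*((2*x) - 1)) + 9)) = 12] LHS negated; negate both sides ⇒ neg: -4*((2*((2*x) - 1)) + 9) = -12.
Step 2. [-4*((2*((2*x) - 1)) + 9) = -12] -4 out front; divide by -4 ⇒ div: (2*((2*x) - 1)) + 9 = 3.
Step 3. [(2*((2*x) - 1)) + 9 = 3] +9 is outermost — subtract 9 both sides ⇒ sub: 2*((2*x) - 1) = -6.
Step 4. [2*((2*x) - 1) = -6] LHS = 2·(…); ÷2 both sides. So div: (2*x) - 1 = -3.
Step 5. [(2*x) - 1 = -3] the outer -1 inverts by adding 1, so sub: 2*x = -2.
Step 6. [2*x = -2] LHS = 2·(…); ÷2 both sides, so div: x = -1.

Answer: x ∈ {-1}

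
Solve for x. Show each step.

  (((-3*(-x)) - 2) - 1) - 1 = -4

Step 1. [(((-3*(-x)) - 2) - 1) - 1 = -4] 1 comes off first (add 1). So sub: ((-3*(-x)) - 2) - 1 = -3.
Step 2. [((-3*(-x)) - 2) - 1 = -3] -1 is outermost — add 1 both sides. So sub: (-3*(-x)) - 2 = -2.
Step 3. [(-3*(-x)) - 2 = -2] 2 comes off first (add 2), so sub: -3*(-x) = 0.
Step 4. [-3*(-x) = 0] -3·(inner) — divide through by -3, so div: -x = 0.
Step 5. [-x = 0] leading − — multiply by −1 ⇒ neg: x = 0.

Answer: x ∈ {0}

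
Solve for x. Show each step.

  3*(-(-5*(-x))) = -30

Step 1. [3*(-(-5*(-x))) = -30] divide by the outer 3. So div: -(-5*(-x)) = -10.
Step 2. [-(-5*(-x)) = -10] leading − — multiply by −1, so neg: -5*(-x) = 10.
Step 3. [-5*(-x) = 10] LHS = -5·(…); ÷-5 both sides. So div: -x = -2.
Step 4. [-x = -2] flip signs both sides. So neg: x = 2.

Answer: x ∈ {2}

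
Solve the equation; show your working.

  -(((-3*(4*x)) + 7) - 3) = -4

Step 1. [-(((-3*(4*x)) + 7) - 3) = -4] flip signs both sides ⇒ neg: ((-3*(4*x)) + 7) - 3 = 4.
Step 2. [((-3*(4*x)) + 7) - 3 = 4] the outer -3 inverts by adding 3, so sub: (-3*(4*x)) + 7 = 7.
Step 3. [(-3*(4*x)) + 7 = 7] subtract 7: x sits inside (… + 7) ⇒ sub: -3*(4*x) = 0.
Step 4. [-3*(4*x) = 0] -3 out front; divide by -3. So div: 4*x = 0.
Step 5. [4*x = 0] 4 out front; divide by 4. So div: x = 0.

Answer: x ∈ {0}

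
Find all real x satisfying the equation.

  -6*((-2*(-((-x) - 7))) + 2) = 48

Step 1. [-6*((-2*(-((-x) - 7))) + 2) = 48] leading coefficient -6: divide by -6, so div: (-2*(-((-x) - 7))) + 2 = -8.
Step 2. [(-2*(-((-x) - 7))) + 2 = -8] common factor -2 (LHS and -8) — divide through ⇒ factor: (-((-x) - 7)) - 1 = 4.
Step 3. [(-((-x) - 7)) - 1 = 4] add 1: x sits inside (… - 1), so sub: -((-x) - 7) = 5.
Step 4. [-((-x) - 7) = 5] LHS negated; negate both sides, so neg: (-x) - 7 = -5.
Step 5. [(-x) - 7 = -5] -7 is outermost — add 7 both sides, so sub: -x = 2.
Step 6. [-x = 2] LHS negated; negate both sides, so neg: x = -2.

Answer: x ∈ {-2}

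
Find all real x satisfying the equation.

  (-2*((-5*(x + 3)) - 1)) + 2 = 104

Step 1. [(-2*((-5*(x + 3)) - 1)) + 2 = 104] -2 divides every term; factor it out ⇒ factor: ((-5*(x + 3)) - 1) - 1 = -52.
Step 2. [((-5*(x + 3)) - 1) - 1 = -52] add 1: x sits inside (… - 1). So sub: (-5*(x + 3)) - 1 = -51.
Step 3. [(-5*(x + 3)) - 1 = -51] the outer -1 inverts by adding 1. So sub: -5*(x + 3) = -50.
Step 4. [-5*(x + 3) = -50] divide by the outer -5. So div: x + 3 = 10.
Step 5. [x + 3 = 10] the outer +3 inverts by subtracting 3. So sub: x = 7.

Answer: x ∈ {7}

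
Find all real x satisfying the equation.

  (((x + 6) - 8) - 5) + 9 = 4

Step 1. [(((x + 6) - 8) - 5) + 9 = 4] peel the +9: subtract 9 from each side. So sub: ((x + 6) - 8) - 5 = -5.
Step 2. [((x + 6) - 8) - 5 = -5] peel the -5: add 5 from each side, so sub: (x + 6) - 8 = 0.
Step 3. [(x + 6) - 8 = 0] -8 is outermost — add 8 both sides. So sub: x + 6 = 8.
Step 4. [x + 6 = 8] subtract 6: x sits inside (… + 6). So sub: x = 2.

Answer: x ∈ {2}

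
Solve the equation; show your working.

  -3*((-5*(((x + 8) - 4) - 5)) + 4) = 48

Step 1. [-3*((-5*(((x + 8) - 4) - 5)) + 4) = 48] LHS = -3·(…); ÷-3 both sides ⇒ div: (-5*(((x + 8) - 4) - 5)) + 4 = -16.
Step 2. [(-5*(((x + 8) - 4) - 5)) + 4 = -16] the outer +4 inverts by subtracting 4, so sub: -5*(((x + 8) - 4) - 5) = -20.
Step 3. [-5*(((x + 8) - 4) - 5) = -20] leading coefficient -5: divide by -5, so div: ((x + 8) - 4) - 5 = 4.
Step 4. [((x + 8) - 4) - 5 = 4] the outer -5 inverts by adding 5 ⇒ sub: (x + 8) - 4 = 9.
Step 5. [(x + 8) - 4 = 9] 4 comes off first (add 4) ⇒ sub: x + 8 = 13.
Step 6. [x + 8 = 13] +8 is outermost — subtract 8 both sides ⇒ sub: x = 5.

Answer: x ∈ {5}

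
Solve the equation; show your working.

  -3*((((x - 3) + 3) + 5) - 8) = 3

Step 1. [-3*((((x - 3) + 3) + 5) - 8) = 3] leading coefficient -3: divide by -3 ⇒ div: (((x - 3) + 3) + 5) - 8 = -1.
Step 2. [(((x - 3) + 3) + 5) - 8 = -1] the outer -8 inverts by adding 8, so sub: ((x - 3) + 3) + 5 = 7.
Step 3. [((x - 3) + 3) + 5 = 7] +5 is outermost — subtract 5 both sides ⇒ sub: (x - 3) + 3 = 2.
Step 4. [(x - 3) + 3 = 2] +3 is outermost — subtract 3 both sides. So sub: x - 3 = -1.
Step 5. [x - 3 = -1] -3 is outermost — add 3 both sides ⇒ sub: x = 2.

Answer: x ∈ {2}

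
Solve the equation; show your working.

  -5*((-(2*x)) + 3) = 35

Step 1. [-5*((-(2*x)) + 3) = 35] divide by the outer -5. So div: (-(2*x)) + 3 = -7.
Step 2. [(-(2*x)) + 3 = -7] +3 is outermost — subtract 3 both sides. So sub: -(2*x) = -10.
Step 3. [-(2*x) = -10] flip signs both sides. So neg: 2*x = 10.
Step 4. [2*x = 10] LHS = 2·(…); ÷2 both sides, so div: x = 5.

Answer: x ∈ {5}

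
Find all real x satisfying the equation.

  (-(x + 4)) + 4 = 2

Step 1. [(-(x + 4)) + 4 = 2] peel the +4: subtract 4 from each side, so sub: -(x + 4) = -2.
Step 2. [-(x + 4) = -2] flip signs both sides. So neg: x + 4 = 2.
Step 3. [x + 4 = 2] 4 comes off first (subtract 4). So sub: x = -2.

Answer: x ∈ {-2}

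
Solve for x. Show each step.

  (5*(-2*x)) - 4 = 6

Step 1. [(5*(-2*x)) - 4 = 6] add 4: x sits inside (… - 4). So sub: 5*(-2*x) = 10.
Step 2. [5*(-2*x) = 10] LHS = 5·(…); ÷5 both sides. So div: -2*x = 2.
Step 3. [-2*x = 2] -2·(inner) — divide through by -2. So div: x = -1.

Answer: x ∈ {-1}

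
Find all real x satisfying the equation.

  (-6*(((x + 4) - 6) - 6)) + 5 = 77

Step 1. [(-6*(((x + 4) - 6) - 6)) + 5 = 77] 5 comes off first (subtract 5), so sub: -6*(((x + 4) - 6) - 6) = 72.
Step 2. [-6*(((x + 4) - 6) - 6) = 72] -6·(inner) — divide through by -6. So div: ((x + 4) - 6) - 6 = -12.
Step 3. [((x + 4) - 6) - 6 = -12] add 6: x sits inside (… - 6), so sub: (x + 4) - 6 = -6.
Step 4. [(x + 4) - 6 = -6] add 6: x sits inside (… - 6) ⇒ sub: x + 4 = 0.
Step 5. [x + 4 = 0] subtract 4: x sits inside (… + 4). So sub: x = -4.

Answer: x ∈ {-4}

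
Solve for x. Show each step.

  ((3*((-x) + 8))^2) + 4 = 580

Step 1. [((3*((-x) + 8))^2) + 4 = 580] the outer +4 inverts by subtracting 4 ⇒ sub: (3*((-x) + 8))^2 = 576.
Step 2. [(3*((-x) + 8))^2 = 576] √ both sides: 576 ≥ 0 gives two branches ⇒ sqrt: 3*((-x) + 8) = 24 or -24.
Step 3. [3*((-x) + 8) = 24 or -24] LHS = 3·(…); ÷3 both sides ⇒ div: (-x) + 8 = 8 or -8.
Step 4. [(-x) + 8 = 8 or -8] 8 comes off first (subtract 8), so sub: -x = 0 or -16.
Step 5. [-x = 0 or -16] leading − — multiply by −1 ⇒ neg: x = 0 or 16.

Answer: x ∈ {0, 16}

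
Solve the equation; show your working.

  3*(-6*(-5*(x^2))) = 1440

Step 1. [3*(-6*(-5*(x^2))) = 1440] 3 out front; divide by 3. So div: -6*(-5*(x^2)) = 480.
Step 2. [-6*(-5*(x^2)) = 480] -6 out front; divide by -6, so div: -5*(x^2) = -80.
Step 3. [-5*(x^2) = -80] -5 out front; divide by -5 ⇒ div: x^2 = 16.
Step 4. [x^2 = 16] √ both sides: 16 ≥ 0 gives two branches, so sqrt: x = 4 or -4.

Answer: x ∈ {-4, 4}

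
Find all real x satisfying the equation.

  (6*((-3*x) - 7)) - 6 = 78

Step 1. [(6*((-3*x) - 7)) - 6 = 78] -6 is outermost — add 6 both sides ⇒ sub: 6*((-3*x) - 7) = 84.
Step 2. [6*((-3*x) - 7) = 84] leading coefficient 6: divide by 6, so div: (-3*x) - 7 = 14.
Step 3. [(-3*x) - 7 = 14] add 7: x sits inside (… - 7), so sub: -3*x = 21.
Step 4. [-3*x = 21] LHS = -3·(…); ÷-3 both sides. So div: x = -7.

Answer: x ∈ {-7}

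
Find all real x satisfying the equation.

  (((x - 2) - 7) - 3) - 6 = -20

Step 1. [(((x - 2) - 7) - 3) - 6 = -20] peel the -6: add 6 from each side, so sub: ((x - 2) - 7) - 3 = -14.
Step 2. [((x - 2) - 7) - 3 = -14] peel the -3: add 3 from each side. So sub: (x - 2) - 7 = -11.
Step 3. [(x - 2) - 7 = -11] -7 is outermost — add 7 both sides ⇒ sub: x - 2 = -4.
Step 4. [x - 2 = -4] -2 is outermost — add 2 both sides ⇒ sub: x = -2.

Answer: x ∈ {-2}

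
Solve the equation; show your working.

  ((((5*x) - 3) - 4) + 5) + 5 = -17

Step 1. [((((5*x) - 3) - 4) + 5) + 5 = -17] 5 comes off first (subtract 5) ⇒ sub: (((5*x) - 3) - 4) + 5 = -22.
Step 2. [(((5*x) - 3) - 4) + 5 = -22] 5 comes off first (subtract 5) ⇒ sub: ((5*x) - 3) - 4 = -27.
Step 3. [((5*x) - 3) - 4 = -27] -4 is outermost — add 4 both sides, so sub: (5*x) - 3 = -23.
Step 4. [(5*x) - 3 = -23] the outer -3 inverts by adding 3. So sub: 5*x = -20.
Step 5. [5*x = -20] divide by the outer 5. So div: x = -4.

Answer: x ∈ {-4}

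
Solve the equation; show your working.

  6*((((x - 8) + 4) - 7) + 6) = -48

Step 1. [6*((((x - 8) + 4) - 7) + 6) = -48] 6 out front; divide by 6 ⇒ div: (((x - 8) + 4) - 7) + 6 = -8.
Step 2. [(((x - 8) + 4) - 7) + 6 = -8] +6 is outermost — subtract 6 both sides, so sub: ((x - 8) + 4) - 7 = -14.
Step 3. [((x - 8) + 4) - 7 = -14] -7 is outermost — add 7 both sides ⇒ sub: (x - 8) + 4 = -7.
Step 4. [(x - 8) + 4 = -7] +4 is outermost — subtract 4 both sides, so sub: x - 8 = -11.
Step 5. [x - 8 = -11] the outer -8 inverts by adding 8, so sub: x = -3.

Answer: x ∈ {-3}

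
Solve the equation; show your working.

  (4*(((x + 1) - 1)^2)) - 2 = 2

Step 1. [(4*(((x + 1) - 1)^2)) - 2 = 2] the outer -2 inverts by adding 2, so sub: 4*(((x + 1) - 1)^2) = 4.
Step 2. [4*(((x + 1) - 1)^2) = 4] 4·(inner) — divide through by 4 ⇒ div: ((x + 1) - 1)^2 = 1.
Step 3. [((x + 1) - 1)^2 = 1] LHS squared, RHS 1 ≥ 0: apply √ (±), so sqrt: (x + 1) - 1 = 1 or -1.
Step 4. [(x + 1) - 1 = 1 or -1] add 1: x sits inside (… - 1) ⇒ sub: x + 1 = 2 or 0.
Step 5. [x + 1 = 2 or 0] 1 comes off first (subtract 1). So sub: x = 1 or -1.

Answer: x ∈ {-1, 1}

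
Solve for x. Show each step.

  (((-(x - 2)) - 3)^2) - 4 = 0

Step 1. [(((-(x - 2)) - 3)^2) - 4 = 0] add 4: x sits inside (… - 4) ⇒ sub: ((-(x - 2)) - 3)^2 = 4.
Step 2. [((-(x - 2)) - 3)^2 = 4] 4 ≥ 0, LHS is (·)² — take ±√, so sqrt: (-(x - 2)) - 3 = 2 or -2.
Step 3. [(-(x - 2)) - 3 = 2 or -2] 3 comes off first (add 3) ⇒ sub: -(x - 2) = 5 or 1.
Step 4. [-(x - 2) = 5 or 1] flip signs both sides. So neg: x - 2 = -5 or -1.
Step 5. [x - 2 = -5 or -1] the outer -2 inverts by adding 2. So sub: x = -3 or 1.

Answer: x ∈ {-3, 1}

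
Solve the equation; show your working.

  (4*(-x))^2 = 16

Step 1. [(4*(-x))^2 = 16] LHS squared, RHS 16 ≥ 0: apply √ (±). So sqrt: 4*(-x) = 4 or -4.
Step 2. [4*(-x) = 4 or -4] 4 out front; divide by 4. So div: -x = 1 or -1.
Step 3. [-x = 1 or -1] flip signs both sides. So neg: x = -1 or 1.

Answer: x ∈ {-1, 1}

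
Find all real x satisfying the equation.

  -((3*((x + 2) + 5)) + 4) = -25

Step 1. [-((3*((x + 2) + 5)) + 4) = -25] flip signs both sides, so neg: (3*((x + 2) + 5)) + 4 = 25.
Step 2. [(3*((x + 2) + 5)) + 4 = 25] 4 comes off first (subtract 4). So sub: 3*((x + 2) + 5) = 21.
Step 3. [3*((x + 2) + 5) = 21] 3 out front; divide by 3 ⇒ div: (x + 2) + 5 = 7.
Step 4. [(x + 2) + 5 = 7] peel the +5: subtract 5 from each side, so sub: x + 2 = 2.
Step 5. [x + 2 = 2] +2 is outermost — subtract 2 both sides, so sub: x = 0.

Answer: x ∈ {0}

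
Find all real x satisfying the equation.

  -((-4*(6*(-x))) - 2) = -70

Step 1. [-((-4*(6*(-x))) - 2) = -70] LHS negated; negate both sides, so neg: (-4*(6*(-x))) - 2 = 70.
Step 2. [(-4*(6*(-x))) - 2 = 70] 2 comes off first (add 2), so sub: -4*(6*(-x)) = 72.
Step 3. [-4*(6*(-x)) = 72] leading coefficient -4: divide by -4, so div: 6*(-x) = -18.
Step 4. [6*(-x) = -18] leading coefficient 6: divide by 6. So div: -x = -3.
Step 5. [-x = -3] leading − — multiply by −1. So neg: x = 3.

Answer: x ∈ {3}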